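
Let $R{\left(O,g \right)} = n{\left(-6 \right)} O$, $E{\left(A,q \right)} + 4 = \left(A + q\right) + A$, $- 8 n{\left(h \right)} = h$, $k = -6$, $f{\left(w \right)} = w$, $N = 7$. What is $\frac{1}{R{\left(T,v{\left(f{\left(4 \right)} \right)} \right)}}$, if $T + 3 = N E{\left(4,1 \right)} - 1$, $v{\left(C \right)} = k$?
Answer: $\frac{4}{93} \approx 0.043011$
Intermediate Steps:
$n{\left(h \right)} = - \frac{h}{8}$
$E{\left(A,q \right)} = -4 + q + 2 A$ ($E{\left(A,q \right)} = -4 + \left(\left(A + q\right) + A\right) = -4 + \left(q + 2 A\right) = -4 + q + 2 A$)
$v{\left(C \right)} = -6$
$T = 31$ ($T = -3 - \left(1 - 7 \left(-4 + 1 + 2 \cdot 4\right)\right) = -3 - \left(1 - 7 \left(-4 + 1 + 8\right)\right) = -3 + \left(7 \cdot 5 - 1\right) = -3 + \left(35 - 1\right) = -3 + 34 = 31$)
$R{\left(O,g \right)} = \frac{3 O}{4}$ ($R{\left(O,g \right)} = \left(- \frac{1}{8}\right) \left(-6\right) O = \frac{3 O}{4}$)
$\frac{1}{R{\left(T,v{\left(f{\left(4 \right)} \right)} \right)}} = \frac{1}{\frac{3}{4} \cdot 31} = \frac{1}{\frac{93}{4}} = \frac{4}{93}$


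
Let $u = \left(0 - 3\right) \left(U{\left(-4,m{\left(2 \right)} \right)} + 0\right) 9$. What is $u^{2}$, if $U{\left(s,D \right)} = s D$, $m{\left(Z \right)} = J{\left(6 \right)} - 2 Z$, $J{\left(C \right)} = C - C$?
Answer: $186624$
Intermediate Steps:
$J{\left(C \right)} = 0$
$m{\left(Z \right)} = - 2 Z$ ($m{\left(Z \right)} = 0 - 2 Z = - 2 Z$)
$U{\left(s,D \right)} = D s$
$u = -432$ ($u = \left(0 - 3\right) \left(\left(-2\right) 2 \left(-4\right) + 0\right) 9 = - 3 \left(\left(-4\right) \left(-4\right) + 0\right) 9 = - 3 \left(16 + 0\right) 9 = \left(-3\right) 16 \cdot 9 = \left(-48\right) 9 = -432$)
$u^{2} = \left(-432\right)^{2} = 186624$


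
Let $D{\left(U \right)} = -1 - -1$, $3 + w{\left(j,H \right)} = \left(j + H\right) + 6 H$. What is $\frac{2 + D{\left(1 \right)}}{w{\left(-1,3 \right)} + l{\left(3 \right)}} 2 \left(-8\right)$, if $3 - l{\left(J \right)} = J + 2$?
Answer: $- \frac{32}{15} \approx -2.1333$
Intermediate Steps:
$l{\left(J \right)} = 1 - J$ ($l{\left(J \right)} = 3 - \left(J + 2\right) = 3 - \left(2 + J\right) = 1 - J$)
$w{\left(j,H \right)} = -3 + j + 7 H$ ($w{\left(j,H \right)} = -3 + \left(\left(j + H\right) + 6 H\right) = -3 + \left(\left(H + j\right) + 6 H\right) = -3 + \left(j + 7 H\right) = -3 + j + 7 H$)
$D{\left(U \right)} = 0$ ($D{\left(U \right)} = -1 + 1 = 0$)
$\frac{2 + D{\left(1 \right)}}{w{\left(-1,3 \right)} + l{\left(3 \right)}} 2 \left(-8\right) = \frac{2 + 0}{\left(-3 - 1 + 7 \cdot 3\right) + \left(1 - 3\right)} 2 \left(-8\right) = \frac{2}{\left(-3 - 1 + 21\right) + \left(1 - 3\right)} 2 \left(-8\right) = \frac{2}{17 - 2} \cdot 2 \left(-8\right) = \frac{2}{15} \cdot 2 \left(-8\right) = \frac{4}{15} \left(-8\right) = - \frac{32}{15}$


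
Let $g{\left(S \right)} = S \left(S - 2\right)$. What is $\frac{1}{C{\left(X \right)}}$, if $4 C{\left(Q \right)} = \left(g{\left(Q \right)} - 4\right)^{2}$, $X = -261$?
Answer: $\frac{4}{4711312321} \approx 8.4902 \cdot 10^{-10}$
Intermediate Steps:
$g{\left(S \right)} = S \left(-2 + S\right)$
$C{\left(Q \right)} = \frac{\left(-4 + Q \left(-2 + Q\right)\right)^{2}}{4}$ ($C{\left(Q \right)} = \frac{\left(Q \left(-2 + Q\right) - 4\right)^{2}}{4} = \frac{\left(-4 + Q \left(-2 + Q\right)\right)^{2}}{4}$)
$\frac{1}{C{\left(X \right)}} = \frac{1}{\frac{1}{4} \left(-4 - 261 \left(-2 - 261\right)\right)^{2}} = \frac{1}{\frac{1}{4} \left(-4 - -68643\right)^{2}} = \frac{1}{\frac{1}{4} \left(-4 + 68643\right)^{2}} = \frac{1}{\frac{1}{4} \cdot 68639^{2}} = \frac{1}{\frac{1}{4} \cdot 4711312321} = \frac{1}{\frac{4711312321}{4}} = \frac{4}{4711312321}$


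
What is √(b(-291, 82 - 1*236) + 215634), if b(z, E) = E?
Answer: 2*√53870 ≈ 464.20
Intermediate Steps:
√(b(-291, 82 - 1*236) + 215634) = √((82 - 1*236) + 215634) = √((82 - 236) + 215634) = √(-154 + 215634) = √215480 = 2*√53870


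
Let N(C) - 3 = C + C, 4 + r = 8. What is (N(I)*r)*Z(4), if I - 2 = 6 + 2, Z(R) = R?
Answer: 368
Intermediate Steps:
r = 4 (r = -4 + 8 = 4)
I = 10 (I = 2 + (6 + 2) = 2 + 8 = 10)
N(C) = 3 + 2*C (N(C) = 3 + (C + C) = 3 + 2*C)
(N(I)*r)*Z(4) = ((3 + 2*10)*4)*4 = ((3 + 20)*4)*4 = (23*4)*4 = 92*4 = 368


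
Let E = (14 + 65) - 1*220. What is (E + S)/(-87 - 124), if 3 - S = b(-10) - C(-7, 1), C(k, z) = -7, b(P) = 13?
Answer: 158/211 ≈ 0.74882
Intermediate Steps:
E = -141 (E = 79 - 220 = -141)
S = -17 (S = 3 - (13 - 1*(-7)) = 3 - (13 + 7) = 3 - 1*20 = 3 - 20 = -17)
(E + S)/(-87 - 124) = (-141 - 17)/(-87 - 124) = -158/(-211) = -158*(-1/211) = 158/211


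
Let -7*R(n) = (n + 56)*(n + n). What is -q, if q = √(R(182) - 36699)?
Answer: -5*I*√1963 ≈ -221.53*I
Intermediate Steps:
R(n) = -2*n*(56 + n)/7 (R(n) = -(n + 56)*(n + n)/7 = -(56 + n)*2*n/7 = -2*n*(56 + n)/7)
q = 5*I*√1963 (q = √(-2/7*182*(56 + 182) - 36699) = √(-2/7*182*238 - 36699) = √(-12376 - 36699) = √(-49075) = 5*I*√1963 ≈ 221.53*I)
-q = -5*I*√1963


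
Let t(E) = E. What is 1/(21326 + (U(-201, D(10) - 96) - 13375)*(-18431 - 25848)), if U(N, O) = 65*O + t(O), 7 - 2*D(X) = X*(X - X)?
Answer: 1/862576246 ≈ 1.1593e-9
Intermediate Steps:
D(X) = 7/2 (D(X) = 7/2 - X*(X - X)/2 = 7/2 - X*0/2 = 7/2 - 1/2*0 = 7/2 + 0 = 7/2)
U(N, O) = 66*O (U(N, O) = 65*O + O = 66*O)
1/(21326 + (U(-201, D(10) - 96) - 13375)*(-18431 - 25848)) = 1/(21326 + (66*(7/2 - 96) - 13375)*(-18431 - 25848)) = 1/(21326 + (66*(-185/2) - 13375)*(-44279)) = 1/(21326 + (-6105 - 13375)*(-44279)) = 1/(21326 - 19480*(-44279)) = 1/(21326 + 862554920) = 1/862576246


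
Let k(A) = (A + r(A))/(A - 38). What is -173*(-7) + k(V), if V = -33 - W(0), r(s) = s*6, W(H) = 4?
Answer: 91084/75 ≈ 1214.5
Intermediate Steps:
r(s) = 6*s
V = -37 (V = -33 - 1*4 = -33 - 4 = -37)
k(A) = 7*A/(-38 + A) (k(A) = (A + 6*A)/(A - 38) = (7*A)/(-38 + A) = 7*A/(-38 + A))
-173*(-7) + k(V) = -173*(-7) + 7*(-37)/(-38 - 37) = 1211 + 7*(-37)/(-75) = 1211 + 7*(-37)*(-1/75) = 1211 + 259/75 = 91084/75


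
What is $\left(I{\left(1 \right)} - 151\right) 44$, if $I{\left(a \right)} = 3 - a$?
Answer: $-6556$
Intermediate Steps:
$\left(I{\left(1 \right)} - 151\right) 44 = \left(\left(3 - 1\right) - 151\right) 44 = \left(2 - 151\right) 44 = \left(-149\right) 44 = -6556$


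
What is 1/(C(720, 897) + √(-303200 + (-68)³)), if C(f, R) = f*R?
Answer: 40365/26069370202 - I*√38602/104277480808 ≈ 1.5484e-6 - 1.8841e-9*I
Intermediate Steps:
C(f, R) = R*f
1/(C(720, 897) + √(-303200 + (-68)³)) = 1/(897*720 + √(-303200 + (-68)³)) = 1/(645840 + √(-303200 - 314432)) = 1/(645840 + √(-617632)) = 1/(645840 + 4*I*√38602)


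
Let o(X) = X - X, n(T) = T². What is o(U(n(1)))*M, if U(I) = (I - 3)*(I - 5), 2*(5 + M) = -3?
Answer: 0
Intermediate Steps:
M = -13/2 (M = -5 + (½)*(-3) = -5 - 3/2 = -13/2 ≈ -6.5000)
U(I) = (-5 + I)*(-3 + I) (U(I) = (-3 + I)*(-5 + I) = (-5 + I)*(-3 + I))
o(X) = 0
o(U(n(1)))*M = 0*(-13/2) = 0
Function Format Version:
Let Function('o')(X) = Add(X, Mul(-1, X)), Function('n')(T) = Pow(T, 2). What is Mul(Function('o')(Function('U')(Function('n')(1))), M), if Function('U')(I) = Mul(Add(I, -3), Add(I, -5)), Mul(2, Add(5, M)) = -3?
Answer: 0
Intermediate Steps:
M = Rational(-13, 2) (M = Add(-5, Mul(Rational(1, 2), -3)) = Add(-5, Rational(-3, 2)) = Rational(-13, 2) ≈ -6.5000)
Function('U')(I) = Mul(Add(-5, I), Add(-3, I)) (Function('U')(I) = Mul(Add(-3, I), Add(-5, I)) = Mul(Add(-5, I), Add(-3, I)))
Function('o')(X) = 0
Mul(Function('o')(Function('U')(Function('n')(1))), M) = Mul(0, Rational(-13, 2)) = 0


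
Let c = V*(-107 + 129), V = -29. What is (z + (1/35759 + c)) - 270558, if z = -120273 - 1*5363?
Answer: -14190315487/35759 ≈ -3.9683e+5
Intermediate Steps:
c = -638 (c = -29*(-107 + 129) = -29*22 = -638)
z = -125636 (z = -120273 - 5363 = -125636)
(z + (1/35759 + c)) - 270558 = (-125636 + (1/35759 - 638)) - 270558 = (-125636 - 22814241/35759) - 270558 = -4515431965/35759 - 270558 = -14190315487/35759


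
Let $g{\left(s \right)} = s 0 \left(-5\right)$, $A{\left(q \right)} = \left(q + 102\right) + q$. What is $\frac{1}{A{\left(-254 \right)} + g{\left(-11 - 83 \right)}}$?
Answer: $- \frac{1}{406} \approx -0.0024631$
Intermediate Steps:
$A{\left(q \right)} = 102 + 2 q$ ($A{\left(q \right)} = \left(102 + q\right) + q = 102 + 2 q$)
$g{\left(s \right)} = 0$ ($g{\left(s \right)} = s 0 = 0$)
$\frac{1}{A{\left(-254 \right)} + g{\left(-11 - 83 \right)}} = \frac{1}{\left(102 + 2 \left(-254\right)\right) + 0} = \frac{1}{\left(102 - 508\right) + 0} = \frac{1}{-406 + 0} = \frac{1}{-406} = - \frac{1}{406}$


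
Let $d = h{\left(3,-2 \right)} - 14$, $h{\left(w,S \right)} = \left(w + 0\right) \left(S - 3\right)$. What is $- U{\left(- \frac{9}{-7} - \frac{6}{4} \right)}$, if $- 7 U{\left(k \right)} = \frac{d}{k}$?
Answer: $\frac{58}{3} \approx 19.333$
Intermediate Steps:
$h{\left(w,S \right)} = w \left(-3 + S\right)$
$d = -29$ ($d = 3 \left(-3 - 2\right) - 14 = 3 \left(-5\right) - 14 = -15 - 14 = -29$)
$U{\left(k \right)} = \frac{29}{7 k}$ ($U{\left(k \right)} = - \frac{\left(-29\right) \frac{1}{k}}{7} = \frac{29}{7 k}$)
$- U{\left(- \frac{9}{-7} - \frac{6}{4} \right)} = - \frac{29}{7 \left(- \frac{9}{-7} - \frac{6}{4}\right)} = - \frac{29}{7 \left(\left(-9\right) \left(- \frac{1}{7}\right) - \frac{3}{2}\right)} = - \frac{29}{7 \left(\frac{9}{7} - \frac{3}{2}\right)} = - \frac{29}{7 \left(- \frac{3}{14}\right)} = - \frac{29 \left(-14\right)}{7 \cdot 3} = \left(-1\right) \left(- \frac{58}{3}\right) = \frac{58}{3}$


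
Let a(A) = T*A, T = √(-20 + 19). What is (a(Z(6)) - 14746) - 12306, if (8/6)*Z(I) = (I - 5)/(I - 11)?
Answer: -27052 - 3*I/20 ≈ -27052.0 - 0.15*I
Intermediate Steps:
T = I (T = √(-1) = I ≈ 1.0*I)
Z(I) = 3*(-5 + I)/(4*(-11 + I)) (Z(I) = 3*((I - 5)/(I - 11))/4 = 3*((-5 + I)/(-11 + I))/4 = 3*(-5 + I)/(4*(-11 + I)))
a(A) = I*A
(a(Z(6)) - 14746) - 12306 = (I*(3*(-5 + 6)/(4*(-11 + 6))) - 14746) - 12306 = (I*((¾)*1/(-5)) - 14746) - 12306 = (I*((¾)*(-⅕)*1) - 14746) - 12306 = (I*(-3/20) - 14746) - 12306 = (-3*I/20 - 14746) - 12306 = (-14746 - 3*I/20) - 12306 = -27052 - 3*I/20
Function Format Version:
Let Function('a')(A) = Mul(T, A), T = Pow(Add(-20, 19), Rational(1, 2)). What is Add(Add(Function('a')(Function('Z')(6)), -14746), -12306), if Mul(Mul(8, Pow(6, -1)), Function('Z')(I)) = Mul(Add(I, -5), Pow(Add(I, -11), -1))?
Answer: Add(-27052, Mul(Rational(-3, 20), I)) ≈ Add(-27052., Mul(-0.15000, I))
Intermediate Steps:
T = I (T = Pow(-1, Rational(1, 2)) = I ≈ Mul(1.0000, I))
Function('Z')(I) = Mul(Rational(3, 4), Pow(Add(-11, I), -1), Add(-5, I)) (Function('Z')(I) = Mul(Rational(3, 4), Mul(Add(I, -5), Pow(Add(I, -11), -1))) = Mul(Rational(3, 4), Mul(Add(-5, I), Pow(Add(-11, I), -1))) = Mul(Rational(3, 4), Mul(Pow(Add(-11, I), -1), Add(-5, I))) = Mul(Rational(3, 4), Pow(Add(-11, I), -1), Add(-5, I)))
Function('a')(A) = Mul(I, A)
Add(Add(Function('a')(Function('Z')(6)), -14746), -12306) = Add(Add(Mul(I, Mul(Rational(3, 4), Pow(Add(-11, 6), -1), Add(-5, 6))), -14746), -12306) = Add(Add(Mul(I, Mul(Rational(3, 4), Pow(-5, -1), 1)), -14746), -12306) = Add(Add(Mul(I, Mul(Rational(3, 4), Rational(-1, 5), 1)), -14746), -12306) = Add(Add(Mul(I, Rational(-3, 20)), -14746), -12306) = Add(Add(Mul(Rational(-3, 20), I), -14746), -12306) = Add(Add(-14746, Mul(Rational(-3, 20), I)), -12306) = Add(-27052, Mul(Rational(-3, 20), I))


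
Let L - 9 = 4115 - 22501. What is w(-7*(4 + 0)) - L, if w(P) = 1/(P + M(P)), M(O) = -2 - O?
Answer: 36753/2 ≈ 18377.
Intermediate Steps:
w(P) = -½ (w(P) = 1/(P + (-2 - P)) = 1/(-2) = -½)
L = -18377 (L = 9 + (4115 - 22501) = 9 - 18386 = -18377)
w(-7*(4 + 0)) - L = -½ - 1*(-18377) = -½ + 18377 = 36753/2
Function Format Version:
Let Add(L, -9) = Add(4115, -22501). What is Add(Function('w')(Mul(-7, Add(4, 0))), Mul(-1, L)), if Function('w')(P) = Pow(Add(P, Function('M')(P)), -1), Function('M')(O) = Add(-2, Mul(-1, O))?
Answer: Rational(36753, 2) ≈ 18377.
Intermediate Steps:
Function('w')(P) = Rational(-1, 2) (Function('w')(P) = Pow(Add(P, Add(-2, Mul(-1, P))), -1) = Pow(-2, -1) = Rational(-1, 2))
L = -18377 (L = Add(9, Add(4115, -22501)) = Add(9, -18386) = -18377)
Add(Function('w')(Mul(-7, Add(4, 0))), Mul(-1, L)) = Add(Rational(-1, 2), Mul(-1, -18377)) = Add(Rational(-1, 2), 18377) = Rational(36753, 2)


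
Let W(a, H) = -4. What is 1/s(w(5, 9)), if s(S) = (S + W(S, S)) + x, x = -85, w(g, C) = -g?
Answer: -1/94 ≈ -0.010638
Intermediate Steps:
s(S) = -89 + S (s(S) = (S - 4) - 85 = (-4 + S) - 85 = -89 + S)
1/s(w(5, 9)) = 1/(-89 - 1*5) = 1/(-89 - 5) = 1/(-94) = -1/94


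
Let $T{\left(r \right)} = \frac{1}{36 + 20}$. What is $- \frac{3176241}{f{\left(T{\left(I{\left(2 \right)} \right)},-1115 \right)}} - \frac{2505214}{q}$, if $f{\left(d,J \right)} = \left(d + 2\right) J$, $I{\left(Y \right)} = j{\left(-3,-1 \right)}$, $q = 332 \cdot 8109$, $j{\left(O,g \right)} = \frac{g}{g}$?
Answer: $\frac{239271239129659}{169601113530} \approx 1410.8$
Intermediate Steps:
$j{\left(O,g \right)} = 1$
$q = 2692188$
$I{\left(Y \right)} = 1$
$T{\left(r \right)} = \frac{1}{56}$
$f{\left(d,J \right)} = J \left(2 + d\right)$ ($f{\left(d,J \right)} = \left(2 + d\right) J = J \left(2 + d\right)$)
$- \frac{3176241}{f{\left(T{\left(I{\left(2 \right)} \right)},-1115 \right)}} - \frac{2505214}{q} = - \frac{3176241}{\left(-1115\right) \left(2 + \frac{1}{56}\right)} - \frac{2505214}{2692188} = - \frac{3176241}{\left(-1115\right) \frac{113}{56}} - \frac{1252607}{1346094} = - \frac{3176241}{- \frac{125995}{56}} - \frac{1252607}{1346094} = \left(-3176241\right) \left(- \frac{56}{125995}\right) - \frac{1252607}{1346094} = \frac{177869496}{125995} - \frac{1252607}{1346094} = \frac{239271239129659}{169601113530}$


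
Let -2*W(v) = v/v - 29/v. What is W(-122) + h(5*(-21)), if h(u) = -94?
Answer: -23087/244 ≈ -94.619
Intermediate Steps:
W(v) = -½ + 29/(2*v) (W(v) = -(v/v - 29/v)/2 = -(1 - 29/v)/2 = -½ + 29/(2*v))
W(-122) + h(5*(-21)) = (½)*(29 - 1*(-122))/(-122) - 94 = (½)*(-1/122)*(29 + 122) - 94 = (½)*(-1/122)*151 - 94 = -151/244 - 94 = -23087/244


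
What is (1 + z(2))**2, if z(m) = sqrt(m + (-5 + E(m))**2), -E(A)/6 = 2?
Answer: (1 + sqrt(291))**2 ≈ 326.12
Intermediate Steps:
E(A) = -12 (E(A) = -6*2 = -12)
z(m) = sqrt(289 + m) (z(m) = sqrt(m + (-5 - 12)**2) = sqrt(m + (-17)**2) = sqrt(m + 289) = sqrt(289 + m))
(1 + z(2))**2 = (1 + sqrt(289 + 2))**2 = (1 + sqrt(291))**2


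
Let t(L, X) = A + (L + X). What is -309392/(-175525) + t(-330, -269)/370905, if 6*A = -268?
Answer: 68785236101/39061860075 ≈ 1.7609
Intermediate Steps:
A = -134/3 (A = (1/6)*(-268) = -134/3 ≈ -44.667)
t(L, X) = -134/3 + L + X (t(L, X) = -134/3 + (L + X) = -134/3 + L + X)
-309392/(-175525) + t(-330, -269)/370905 = -309392/(-175525) + (-134/3 - 330 - 269)/370905 = -309392*(-1/175525) - 1931/3*1/370905 = 309392/175525 - 1931/1112715 = 68785236101/39061860075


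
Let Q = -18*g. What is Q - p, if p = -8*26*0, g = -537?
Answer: 9666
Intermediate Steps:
Q = 9666 (Q = -18*(-537) = 9666)
p = 0 (p = -208*0 = 0)
Q - p = 9666 - 1*0 = 9666 + 0 = 9666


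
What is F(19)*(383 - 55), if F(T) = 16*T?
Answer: 99712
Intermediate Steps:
F(19)*(383 - 55) = (16*19)*(383 - 55) = 304*328 = 99712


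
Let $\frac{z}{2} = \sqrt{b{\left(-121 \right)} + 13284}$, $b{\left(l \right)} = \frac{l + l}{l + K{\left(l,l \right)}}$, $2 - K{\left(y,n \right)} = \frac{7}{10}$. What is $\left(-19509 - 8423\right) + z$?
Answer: $-27932 + \frac{4 \sqrt{528786986}}{399} \approx -27701.0$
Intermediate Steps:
$K{\left(y,n \right)} = \frac{13}{10}$ ($K{\left(y,n \right)} = 2 - \frac{7}{10} = \frac{13}{10}$)
$b{\left(l \right)} = \frac{2 l}{\frac{13}{10} + l}$ ($b{\left(l \right)} = \frac{l + l}{l + \frac{13}{10}} = \frac{2 l}{\frac{13}{10} + l}$)
$z = \frac{4 \sqrt{528786986}}{399}$ ($z = 2 \sqrt{20 \left(-121\right) \frac{1}{13 + 10 \left(-121\right)} + 13284} = 2 \sqrt{20 \left(-121\right) \frac{1}{13 - 1210} + 13284} = 2 \sqrt{20 \left(-121\right) \frac{1}{-1197} + 13284} = 2 \sqrt{20 \left(-121\right) \left(- \frac{1}{1197}\right) + 13284} = 2 \sqrt{\frac{2420}{1197} + 13284} = 2 \sqrt{\frac{15903368}{1197}} = 2 \frac{2 \sqrt{528786986}}{399} = \frac{4 \sqrt{528786986}}{399} \approx 230.53$)
$\left(-19509 - 8423\right) + z = \left(-19509 - 8423\right) + \frac{4 \sqrt{528786986}}{399} = -27932 + \frac{4 \sqrt{528786986}}{399}$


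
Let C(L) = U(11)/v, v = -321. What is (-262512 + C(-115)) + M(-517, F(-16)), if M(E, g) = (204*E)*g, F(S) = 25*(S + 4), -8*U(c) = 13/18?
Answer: 1450411494925/46224 ≈ 3.1378e+7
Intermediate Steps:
U(c) = -13/144 (U(c) = -13/(8*18) = -1/8*13/18 = -13/144)
C(L) = 13/46224 (C(L) = -13/144/(-321) = -13/144*(-1/321) = 13/46224)
F(S) = 100 + 25*S (F(S) = 25*(4 + S) = 100 + 25*S)
M(E, g) = 204*E*g
(-262512 + C(-115)) + M(-517, F(-16)) = (-262512 + 13/46224) + 204*(-517)*(100 + 25*(-16)) = -12134354675/46224 + 204*(-517)*(100 - 400) = -12134354675/46224 + 204*(-517)*(-300) = -12134354675/46224 + 31640400 = 1450411494925/46224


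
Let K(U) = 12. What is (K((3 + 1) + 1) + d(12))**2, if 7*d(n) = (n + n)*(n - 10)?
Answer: 17424/49 ≈ 355.59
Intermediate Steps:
d(n) = 2*n*(-10 + n)/7 (d(n) = ((n + n)*(n - 10))/7 = ((2*n)*(-10 + n))/7 = (2*n*(-10 + n))/7 = 2*n*(-10 + n)/7)
(K((3 + 1) + 1) + d(12))**2 = (12 + (2/7)*12*(-10 + 12))**2 = (12 + (2/7)*12*2)**2 = (12 + 48/7)**2 = (132/7)**2 = 17424/49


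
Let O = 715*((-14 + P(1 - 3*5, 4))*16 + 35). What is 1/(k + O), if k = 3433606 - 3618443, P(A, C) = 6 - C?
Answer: -1/297092 ≈ -3.3660e-6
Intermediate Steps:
k = -184837
O = -112255 (O = 715*((-14 + (6 - 1*4))*16 + 35) = 715*((-14 + (6 - 4))*16 + 35) = 715*((-14 + 2)*16 + 35) = 715*(-12*16 + 35) = 715*(-192 + 35) = 715*(-157) = -112255)
1/(k + O) = 1/(-184837 - 112255) = 1/(-297092) = -1/297092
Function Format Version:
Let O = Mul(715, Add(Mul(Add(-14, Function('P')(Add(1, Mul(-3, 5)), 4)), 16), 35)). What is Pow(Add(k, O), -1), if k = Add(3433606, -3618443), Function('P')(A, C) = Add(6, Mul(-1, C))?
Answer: Rational(-1, 297092) ≈ -3.3660e-6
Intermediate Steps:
k = -184837
O = -112255 (O = Mul(715, Add(Mul(Add(-14, Add(6, Mul(-1, 4))), 16), 35)) = Mul(715, Add(Mul(Add(-14, Add(6, -4)), 16), 35)) = Mul(715, Add(Mul(Add(-14, 2), 16), 35)) = Mul(715, Add(Mul(-12, 16), 35)) = Mul(715, Add(-192, 35)) = Mul(715, -157) = -112255)
Pow(Add(k, O), -1) = Pow(Add(-184837, -112255), -1) = Pow(-297092, -1) = Rational(-1, 297092)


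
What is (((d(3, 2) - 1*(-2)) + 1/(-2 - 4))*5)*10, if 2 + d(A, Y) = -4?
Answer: -625/3 ≈ -208.33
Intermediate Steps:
d(A, Y) = -6 (d(A, Y) = -2 - 4 = -6)
(((d(3, 2) - 1*(-2)) + 1/(-2 - 4))*5)*10 = (((-6 - 1*(-2)) + 1/(-2 - 4))*5)*10 = (((-6 + 2) + 1/(-6))*5)*10 = ((-4 - ⅙)*5)*10 = -25/6*5*10 = -125/6*10 = -625/3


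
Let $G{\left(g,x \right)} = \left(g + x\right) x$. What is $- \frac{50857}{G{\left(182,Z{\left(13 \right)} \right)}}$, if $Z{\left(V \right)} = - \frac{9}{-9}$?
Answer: $- \frac{50857}{183} \approx -277.91$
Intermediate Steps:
$Z{\left(V \right)} = 1$ ($Z{\left(V \right)} = \left(-9\right) \left(- \frac{1}{9}\right) = 1$)
$G{\left(g,x \right)} = x \left(g + x\right)$
$- \frac{50857}{G{\left(182,Z{\left(13 \right)} \right)}} = - \frac{50857}{1 \left(182 + 1\right)} = - \frac{50857}{1 \cdot 183} = - \frac{50857}{183}$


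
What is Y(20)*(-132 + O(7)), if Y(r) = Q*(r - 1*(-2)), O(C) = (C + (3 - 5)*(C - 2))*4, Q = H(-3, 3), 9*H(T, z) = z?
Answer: -1056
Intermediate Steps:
H(T, z) = z/9
Q = ⅓ (Q = (⅑)*3 = ⅓ ≈ 0.33333)
O(C) = 16 - 4*C (O(C) = (C - 2*(-2 + C))*4 = (C + (4 - 2*C))*4 = (4 - C)*4 = 16 - 4*C)
Y(r) = ⅔ + r/3 (Y(r) = (r - 1*(-2))/3 = (r + 2)/3 = (2 + r)/3 = ⅔ + r/3)
Y(20)*(-132 + O(7)) = (⅔ + (⅓)*20)*(-132 + (16 - 4*7)) = (⅔ + 20/3)*(-132 + (16 - 28)) = 22*(-132 - 12)/3 = (22/3)*(-144) = -1056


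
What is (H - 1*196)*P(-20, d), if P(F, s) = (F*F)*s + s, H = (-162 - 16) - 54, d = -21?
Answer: 3604188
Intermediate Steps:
H = -232 (H = -178 - 54 = -232)
P(F, s) = s + s*F² (P(F, s) = F²*s + s = s*F² + s = s + s*F²)
(H - 1*196)*P(-20, d) = (-232 - 1*196)*(-21*(1 + (-20)²)) = (-232 - 196)*(-21*(1 + 400)) = -(-8988)*401 = -428*(-8421) = 3604188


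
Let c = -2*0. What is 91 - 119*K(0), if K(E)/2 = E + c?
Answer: 91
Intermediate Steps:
c = 0
K(E) = 2*E (K(E) = 2*(E + 0) = 2*E)
91 - 119*K(0) = 91 - 238*0 = 91 - 119*0 = 91 + 0 = 91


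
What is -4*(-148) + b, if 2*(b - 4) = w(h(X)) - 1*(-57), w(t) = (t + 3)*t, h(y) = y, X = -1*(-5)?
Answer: 1289/2 ≈ 644.50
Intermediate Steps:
X = 5
w(t) = t*(3 + t) (w(t) = (3 + t)*t = t*(3 + t))
b = 105/2 (b = 4 + (5*(3 + 5) - 1*(-57))/2 = 4 + (5*8 + 57)/2 = 4 + (40 + 57)/2 = 4 + (½)*97 = 4 + 97/2 = 105/2 ≈ 52.500)
-4*(-148) + b = -4*(-148) + 105/2 = 592 + 105/2 = 1289/2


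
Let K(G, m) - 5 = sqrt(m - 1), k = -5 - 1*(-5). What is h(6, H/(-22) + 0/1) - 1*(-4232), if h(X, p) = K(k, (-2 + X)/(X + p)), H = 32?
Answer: 4237 + I*sqrt(3)/5 ≈ 4237.0 + 0.34641*I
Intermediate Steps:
k = 0 (k = -5 + 5 = 0)
K(G, m) = 5 + sqrt(-1 + m) (K(G, m) = 5 + sqrt(m - 1) = 5 + sqrt(-1 + m))
h(X, p) = 5 + sqrt(-1 + (-2 + X)/(X + p))
h(6, H/(-22) + 0/1) - 1*(-4232) = (5 + sqrt((-2 - (32/(-22) + 0/1))/(6 + (32/(-22) + 0/1)))) - 1*(-4232) = (5 + sqrt((-2 - (32*(-1/22) + 0*1))/(6 + (32*(-1/22) + 0*1)))) + 4232 = (5 + sqrt((-2 - (-16/11 + 0))/(6 + (-16/11 + 0)))) + 4232 = (5 + sqrt((-2 - 1*(-16/11))/(6 - 16/11))) + 4232 = (5 + sqrt((-2 + 16/11)/(50/11))) + 4232 = (5 + sqrt((11/50)*(-6/11))) + 4232 = (5 + sqrt(-3/25)) + 4232 = (5 + I*sqrt(3)/5) + 4232 = 4237 + I*sqrt(3)/5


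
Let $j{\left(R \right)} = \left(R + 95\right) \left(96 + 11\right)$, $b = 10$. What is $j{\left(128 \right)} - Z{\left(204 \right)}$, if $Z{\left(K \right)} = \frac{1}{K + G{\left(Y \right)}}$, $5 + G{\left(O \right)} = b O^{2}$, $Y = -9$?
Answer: $\frac{24075748}{1009} \approx 23861.0$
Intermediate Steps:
$j{\left(R \right)} = 10165 + 107 R$ ($j{\left(R \right)} = \left(95 + R\right) 107 = 10165 + 107 R$)
$G{\left(O \right)} = -5 + 10 O^{2}$
$Z{\left(K \right)} = \frac{1}{805 + K}$ ($Z{\left(K \right)} = \frac{1}{K - \left(5 - 10 \left(-9\right)^{2}\right)} = \frac{1}{K + \left(-5 + 10 \cdot 81\right)} = \frac{1}{K + \left(-5 + 810\right)} = \frac{1}{K + 805} = \frac{1}{805 + K}$)
$j{\left(128 \right)} - Z{\left(204 \right)} = \left(10165 + 107 \cdot 128\right) - \frac{1}{805 + 204} = \left(10165 + 13696\right) - \frac{1}{1009} = 23861 - \frac{1}{1009} = \frac{24075748}{1009}$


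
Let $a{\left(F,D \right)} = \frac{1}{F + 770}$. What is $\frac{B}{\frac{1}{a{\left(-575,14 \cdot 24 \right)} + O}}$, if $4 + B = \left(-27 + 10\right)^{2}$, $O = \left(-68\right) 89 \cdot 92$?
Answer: $- \frac{2062884701}{13} \approx -1.5868 \cdot 10^{8}$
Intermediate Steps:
$a{\left(F,D \right)} = \frac{1}{770 + F}$
$O = -556784$ ($O = \left(-6052\right) 92 = -556784$)
$B = 285$ ($B = -4 + \left(-27 + 10\right)^{2} = -4 + \left(-17\right)^{2} = -4 + 289 = 285$)
$\frac{B}{\frac{1}{a{\left(-575,14 \cdot 24 \right)} + O}} = \frac{285}{\frac{1}{\frac{1}{770 - 575} - 556784}} = \frac{285}{\frac{1}{\frac{1}{195} - 556784}} = \frac{285}{\frac{1}{- \frac{108572879}{195}}} = \frac{285}{- \frac{195}{108572879}} = 285 \left(- \frac{108572879}{195}\right) = - \frac{2062884701}{13}$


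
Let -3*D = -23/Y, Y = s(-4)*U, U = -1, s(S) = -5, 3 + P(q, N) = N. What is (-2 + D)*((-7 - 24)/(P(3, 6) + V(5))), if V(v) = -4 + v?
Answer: 217/60 ≈ 3.6167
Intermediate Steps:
P(q, N) = -3 + N
Y = 5 (Y = -5*(-1) = 5)
D = 23/15 (D = -(-23)/(3*5) = -⅓*(-23/5) = 23/15 ≈ 1.5333)
(-2 + D)*((-7 - 24)/(P(3, 6) + V(5))) = (-2 + 23/15)*((-7 - 24)/((-3 + 6) + (-4 + 5))) = -(-217)/(15*(3 + 1)) = -(-217)/(15*4) = -7/15*(-31/4) = 217/60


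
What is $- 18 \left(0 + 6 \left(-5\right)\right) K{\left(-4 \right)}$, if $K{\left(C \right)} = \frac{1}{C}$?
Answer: $-135$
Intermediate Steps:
$- 18 \left(0 + 6 \left(-5\right)\right) K{\left(-4 \right)} = \frac{\left(-18\right) \left(0 + 6 \left(-5\right)\right)}{-4} = - 18 \left(0 - 30\right) \left(- \frac{1}{4}\right) = \left(-18\right) \left(-30\right) \left(- \frac{1}{4}\right) = 540 \left(- \frac{1}{4}\right) = -135$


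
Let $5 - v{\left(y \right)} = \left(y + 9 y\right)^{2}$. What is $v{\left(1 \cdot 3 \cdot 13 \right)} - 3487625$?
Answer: $-3639720$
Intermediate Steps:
$v{\left(y \right)} = 5 - 100 y^{2}$ ($v{\left(y \right)} = 5 - \left(y + 9 y\right)^{2} = 5 - \left(10 y\right)^{2} = 5 - 100 y^{2}$)
$v{\left(1 \cdot 3 \cdot 13 \right)} - 3487625 = \left(5 - 100 \left(1 \cdot 3 \cdot 13\right)^{2}\right) - 3487625 = \left(5 - 100 \left(3 \cdot 13\right)^{2}\right) - 3487625 = \left(5 - 100 \cdot 39^{2}\right) - 3487625 = \left(5 - 152100\right) - 3487625 = -152095 - 3487625 = -3639720$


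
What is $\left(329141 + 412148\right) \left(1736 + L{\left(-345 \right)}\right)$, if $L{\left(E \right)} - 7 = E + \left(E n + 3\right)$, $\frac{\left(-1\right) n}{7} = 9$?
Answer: $17150462304$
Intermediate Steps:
$n = -63$ ($n = \left(-7\right) 9 = -63$)
$L{\left(E \right)} = 10 - 62 E$ ($L{\left(E \right)} = 7 + \left(E + \left(E \left(-63\right) + 3\right)\right) = 7 - \left(-3 + 62 E\right) = 10 - 62 E$)
$\left(329141 + 412148\right) \left(1736 + L{\left(-345 \right)}\right) = \left(329141 + 412148\right) \left(1736 + \left(10 - -21390\right)\right) = 741289 \left(1736 + \left(10 + 21390\right)\right) = 741289 \left(1736 + 21400\right) = 741289 \cdot 23136 = 17150462304$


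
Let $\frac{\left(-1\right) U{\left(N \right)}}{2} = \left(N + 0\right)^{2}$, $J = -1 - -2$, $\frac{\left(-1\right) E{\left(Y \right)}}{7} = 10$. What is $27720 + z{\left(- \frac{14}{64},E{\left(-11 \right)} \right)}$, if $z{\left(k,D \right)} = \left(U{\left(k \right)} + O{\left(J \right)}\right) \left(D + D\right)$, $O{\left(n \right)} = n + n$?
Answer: $\frac{3514035}{128} \approx 27453.0$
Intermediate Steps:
$E{\left(Y \right)} = -70$ ($E{\left(Y \right)} = \left(-7\right) 10 = -70$)
$J = 1$ ($J = -1 + 2 = 1$)
$O{\left(n \right)} = 2 n$
$U{\left(N \right)} = - 2 N^{2}$ ($U{\left(N \right)} = - 2 \left(N + 0\right)^{2} = - 2 N^{2}$)
$z{\left(k,D \right)} = 2 D \left(2 - 2 k^{2}\right)$ ($z{\left(k,D \right)} = \left(- 2 k^{2} + 2 \cdot 1\right) \left(D + D\right) = \left(- 2 k^{2} + 2\right) 2 D = \left(2 - 2 k^{2}\right) 2 D = 2 D \left(2 - 2 k^{2}\right)$)
$27720 + z{\left(- \frac{14}{64},E{\left(-11 \right)} \right)} = 27720 + 4 \left(-70\right) \left(1 - \left(- \frac{14}{64}\right)^{2}\right) = 27720 + 4 \left(-70\right) \left(1 - \left(\left(-14\right) \frac{1}{64}\right)^{2}\right) = 27720 + 4 \left(-70\right) \left(1 - \left(- \frac{7}{32}\right)^{2}\right) = 27720 + 4 \left(-70\right) \left(1 - \frac{49}{1024}\right) = 27720 + 4 \left(-70\right) \frac{975}{1024} = 27720 - \frac{34125}{128} = \frac{3514035}{128}$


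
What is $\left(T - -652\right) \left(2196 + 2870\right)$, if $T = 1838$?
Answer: $12614340$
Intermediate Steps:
$\left(T - -652\right) \left(2196 + 2870\right) = \left(1838 - -652\right) \left(2196 + 2870\right) = \left(1838 + \left(-1735 + 2387\right)\right) 5066 = \left(1838 + 652\right) 5066 = 2490 \cdot 5066 = 12614340$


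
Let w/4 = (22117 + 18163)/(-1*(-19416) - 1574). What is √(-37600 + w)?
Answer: 4*I*√186978049115/8921 ≈ 193.88*I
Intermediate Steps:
w = 80560/8921 (w = 4*((22117 + 18163)/(-1*(-19416) - 1574)) = 4*(40280/(19416 - 1574)) = 4*(40280/17842) = 4*(40280*(1/17842)) = 4*(20140/8921) = 80560/8921 ≈ 9.0304)
√(-37600 + w) = √(-37600 + 80560/8921) = √(-335349040/8921) = 4*I*√186978049115/8921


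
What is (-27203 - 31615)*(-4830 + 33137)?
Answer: -1664961126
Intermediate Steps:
(-27203 - 31615)*(-4830 + 33137) = -58818*28307 = -1664961126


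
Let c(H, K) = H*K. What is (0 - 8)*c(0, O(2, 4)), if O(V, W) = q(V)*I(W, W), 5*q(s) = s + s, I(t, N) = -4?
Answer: 0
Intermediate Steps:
q(s) = 2*s/5 (q(s) = (s + s)/5 = (2*s)/5 = 2*s/5)
O(V, W) = -8*V/5 (O(V, W) = (2*V/5)*(-4) = -8*V/5)
(0 - 8)*c(0, O(2, 4)) = (0 - 8)*(0*(-8/5*2)) = -0*(-16)/5 = -8*0 = 0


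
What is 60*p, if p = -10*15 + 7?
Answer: -8580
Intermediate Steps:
p = -143 (p = -150 + 7 = -143)
60*p = 60*(-143) = -8580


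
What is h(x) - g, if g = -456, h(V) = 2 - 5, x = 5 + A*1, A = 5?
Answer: 453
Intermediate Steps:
x = 10 (x = 5 + 5*1 = 5 + 5 = 10)
h(V) = -3
h(x) - g = -3 - 1*(-456) = -3 + 456 = 453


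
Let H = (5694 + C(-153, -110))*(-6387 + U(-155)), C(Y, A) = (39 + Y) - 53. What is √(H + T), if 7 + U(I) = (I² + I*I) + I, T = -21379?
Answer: 2*√57338662 ≈ 15144.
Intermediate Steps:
C(Y, A) = -14 + Y
U(I) = -7 + I + 2*I² (U(I) = -7 + ((I² + I*I) + I) = -7 + ((I² + I²) + I) = -7 + (2*I² + I) = -7 + (I + 2*I²) = -7 + I + 2*I²)
H = 229376027 (H = (5694 + (-14 - 153))*(-6387 + (-7 - 155 + 2*(-155)²)) = (5694 - 167)*(-6387 + (-7 - 155 + 2*24025)) = 5527*(-6387 + (-7 - 155 + 48050)) = 5527*(-6387 + 47888) = 5527*41501 = 229376027)
√(H + T) = √(229376027 - 21379) = √229354648 = 2*√57338662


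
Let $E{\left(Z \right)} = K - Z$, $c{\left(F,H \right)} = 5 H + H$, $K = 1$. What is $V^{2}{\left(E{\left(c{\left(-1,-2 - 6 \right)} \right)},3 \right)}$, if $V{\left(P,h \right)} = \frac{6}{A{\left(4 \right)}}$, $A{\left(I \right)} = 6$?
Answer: $1$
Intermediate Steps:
$c{\left(F,H \right)} = 6 H$
$E{\left(Z \right)} = 1 - Z$
$V{\left(P,h \right)} = 1$ ($V{\left(P,h \right)} = \frac{6}{6} = 6 \cdot \frac{1}{6} = 1$)
$V^{2}{\left(E{\left(c{\left(-1,-2 - 6 \right)} \right)},3 \right)} = 1^{2} = 1$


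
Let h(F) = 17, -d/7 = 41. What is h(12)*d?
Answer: -4879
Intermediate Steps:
d = -287 (d = -7*41 = -287)
h(12)*d = 17*(-287) = -4879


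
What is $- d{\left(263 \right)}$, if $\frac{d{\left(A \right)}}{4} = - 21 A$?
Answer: $22092$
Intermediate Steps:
$d{\left(A \right)} = - 84 A$ ($d{\left(A \right)} = 4 \left(- 21 A\right) = - 84 A$)
$- d{\left(263 \right)} = - \left(-84\right) 263 = \left(-1\right) \left(-22092\right) = 22092$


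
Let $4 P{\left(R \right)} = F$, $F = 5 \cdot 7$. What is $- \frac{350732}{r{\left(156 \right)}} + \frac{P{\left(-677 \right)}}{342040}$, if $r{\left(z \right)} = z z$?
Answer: $- \frac{5998208017}{416194272} \approx -14.412$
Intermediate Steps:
$r{\left(z \right)} = z^{2}$
$F = 35$
$P{\left(R \right)} = \frac{35}{4}$ ($P{\left(R \right)} = \frac{1}{4} \cdot 35 = \frac{35}{4}$)
$- \frac{350732}{r{\left(156 \right)}} + \frac{P{\left(-677 \right)}}{342040} = - \frac{350732}{156^{2}} + \frac{35}{4 \cdot 342040} = - \frac{350732}{24336} + \frac{35}{4} \cdot \frac{1}{342040} = \left(-350732\right) \frac{1}{24336} + \frac{7}{273632} = - \frac{87683}{6084} + \frac{7}{273632} = - \frac{5998208017}{416194272}$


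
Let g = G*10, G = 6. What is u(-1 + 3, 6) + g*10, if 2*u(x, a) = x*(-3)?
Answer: 597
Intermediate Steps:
g = 60 (g = 6*10 = 60)
u(x, a) = -3*x/2 (u(x, a) = (x*(-3))/2 = (-3*x)/2 = -3*x/2)
u(-1 + 3, 6) + g*10 = -3*(-1 + 3)/2 + 60*10 = -3/2*2 + 600 = -3 + 600 = 597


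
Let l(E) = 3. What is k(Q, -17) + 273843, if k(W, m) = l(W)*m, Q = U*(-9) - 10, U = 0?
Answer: 273792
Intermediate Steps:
Q = -10 (Q = 0*(-9) - 10 = 0 - 10 = -10)
k(W, m) = 3*m
k(Q, -17) + 273843 = 3*(-17) + 273843 = -51 + 273843 = 273792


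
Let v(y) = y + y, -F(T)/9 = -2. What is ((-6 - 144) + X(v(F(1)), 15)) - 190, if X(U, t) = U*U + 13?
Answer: 969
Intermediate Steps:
F(T) = 18 (F(T) = -9*(-2) = 18)
v(y) = 2*y
X(U, t) = 13 + U² (X(U, t) = U² + 13 = 13 + U²)
((-6 - 144) + X(v(F(1)), 15)) - 190 = ((-6 - 144) + (13 + (2*18)²)) - 190 = (-150 + (13 + 36²)) - 190 = (-150 + (13 + 1296)) - 190 = (-150 + 1309) - 190 = 1159 - 190 = 969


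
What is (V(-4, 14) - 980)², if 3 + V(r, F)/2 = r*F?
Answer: 1205604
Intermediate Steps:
V(r, F) = -6 + 2*F*r (V(r, F) = -6 + 2*(r*F) = -6 + 2*(F*r) = -6 + 2*F*r)
(V(-4, 14) - 980)² = ((-6 + 2*14*(-4)) - 980)² = ((-6 - 112) - 980)² = (-118 - 980)² = (-1098)² = 1205604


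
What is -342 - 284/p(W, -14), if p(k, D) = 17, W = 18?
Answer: -6098/17 ≈ -358.71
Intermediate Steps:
-342 - 284/p(W, -14) = -342 - 284/17 = -6098/17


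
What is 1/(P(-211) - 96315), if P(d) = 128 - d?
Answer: -1/95976 ≈ -1.0419e-5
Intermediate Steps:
1/(P(-211) - 96315) = 1/((128 - 1*(-211)) - 96315) = 1/((128 + 211) - 96315) = 1/(339 - 96315) = 1/(-95976) = -1/95976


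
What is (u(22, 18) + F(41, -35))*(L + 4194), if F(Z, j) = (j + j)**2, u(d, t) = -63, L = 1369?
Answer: 26908231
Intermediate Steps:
F(Z, j) = 4*j**2 (F(Z, j) = (2*j)**2 = 4*j**2)
(u(22, 18) + F(41, -35))*(L + 4194) = (-63 + 4*(-35)**2)*(1369 + 4194) = (-63 + 4*1225)*5563 = (-63 + 4900)*5563 = 4837*5563 = 26908231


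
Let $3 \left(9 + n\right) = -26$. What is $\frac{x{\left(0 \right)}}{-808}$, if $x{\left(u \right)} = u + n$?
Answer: $\frac{53}{2424} \approx 0.021865$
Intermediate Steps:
$n = - \frac{53}{3}$ ($n = -9 + \frac{1}{3} \left(-26\right) = -9 - \frac{26}{3} = - \frac{53}{3} \approx -17.667$)
$x{\left(u \right)} = - \frac{53}{3} + u$ ($x{\left(u \right)} = u - \frac{53}{3} = - \frac{53}{3} + u$)
$\frac{x{\left(0 \right)}}{-808} = \frac{- \frac{53}{3} + 0}{-808} = \left(- \frac{53}{3}\right) \left(- \frac{1}{808}\right) = \frac{53}{2424}$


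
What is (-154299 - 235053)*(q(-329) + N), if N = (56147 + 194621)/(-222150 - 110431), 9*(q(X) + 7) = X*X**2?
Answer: 1537117740290772416/997743 ≈ 1.5406e+12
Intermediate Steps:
q(X) = -7 + X**3/9 (q(X) = -7 + (X*X**2)/9 = -7 + X**3/9)
N = -250768/332581 (N = 250768/(-332581) = 250768*(-1/332581) = -250768/332581 ≈ -0.75401)
(-154299 - 235053)*(q(-329) + N) = (-154299 - 235053)*((-7 + (1/9)*(-329)**3) - 250768/332581) = -389352*((-7 + (1/9)*(-35611289)) - 250768/332581) = -389352*((-7 - 35611289/9) - 250768/332581) = -389352*(-35611352/9 - 250768/332581) = -389352*(-11843661316424/2993229) = 1537117740290772416/997743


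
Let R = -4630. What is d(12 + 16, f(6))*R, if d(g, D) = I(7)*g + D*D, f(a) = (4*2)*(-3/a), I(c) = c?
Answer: -981560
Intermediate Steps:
f(a) = -24/a (f(a) = 8*(-3/a) = -24/a)
d(g, D) = D² + 7*g (d(g, D) = 7*g + D*D = 7*g + D² = D² + 7*g)
d(12 + 16, f(6))*R = ((-24/6)² + 7*(12 + 16))*(-4630) = ((-24*⅙)² + 7*28)*(-4630) = ((-4)² + 196)*(-4630) = (16 + 196)*(-4630) = 212*(-4630) = -981560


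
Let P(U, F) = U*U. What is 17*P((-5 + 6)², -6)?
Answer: 17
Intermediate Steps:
P(U, F) = U²
17*P((-5 + 6)², -6) = 17*((-5 + 6)²)² = 17*(1²)² = 17*1² = 17*1 = 17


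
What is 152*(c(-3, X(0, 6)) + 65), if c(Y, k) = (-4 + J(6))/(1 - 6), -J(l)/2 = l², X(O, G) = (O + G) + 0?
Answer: 60952/5 ≈ 12190.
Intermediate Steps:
X(O, G) = G + O (X(O, G) = (G + O) + 0 = G + O)
J(l) = -2*l²
c(Y, k) = 76/5 (c(Y, k) = (-4 - 2*6²)/(1 - 6) = (-4 - 2*36)/(-5) = (-4 - 72)*(-⅕) = -76*(-⅕) = 76/5)
152*(c(-3, X(0, 6)) + 65) = 152*(76/5 + 65) = 152*(401/5) = 60952/5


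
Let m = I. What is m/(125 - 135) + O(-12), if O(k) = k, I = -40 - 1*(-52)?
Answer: -66/5 ≈ -13.200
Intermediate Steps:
I = 12 (I = -40 + 52 = 12)
m = 12
m/(125 - 135) + O(-12) = 12/(125 - 135) - 12 = 12/(-10) - 12 = -1/10*12 - 12 = -6/5 - 12 = -66/5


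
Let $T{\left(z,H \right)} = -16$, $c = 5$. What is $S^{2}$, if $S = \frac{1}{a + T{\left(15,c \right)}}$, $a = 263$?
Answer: $\frac{1}{61009} \approx 1.6391 \cdot 10^{-5}$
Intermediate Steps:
$S = \frac{1}{247}$ ($S = \frac{1}{263 - 16} = \frac{1}{247} \approx 0.0040486$)
$S^{2} = \left(\frac{1}{247}\right)^{2} = \frac{1}{61009}$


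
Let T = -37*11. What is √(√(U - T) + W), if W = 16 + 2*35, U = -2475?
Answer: √(86 + 2*I*√517) ≈ 9.573 + 2.3752*I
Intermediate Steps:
T = -407
W = 86 (W = 16 + 70 = 86)
√(√(U - T) + W) = √(√(-2475 - 1*(-407)) + 86) = √(√(-2475 + 407) + 86) = √(√(-2068) + 86) = √(2*I*√517 + 86) = √(86 + 2*I*√517)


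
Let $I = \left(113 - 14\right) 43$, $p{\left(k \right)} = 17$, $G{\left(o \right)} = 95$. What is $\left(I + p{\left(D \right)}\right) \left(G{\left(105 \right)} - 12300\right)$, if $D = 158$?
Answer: $-52164170$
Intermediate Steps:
$I = 4257$ ($I = 99 \cdot 43 = 4257$)
$\left(I + p{\left(D \right)}\right) \left(G{\left(105 \right)} - 12300\right) = \left(4257 + 17\right) \left(95 - 12300\right) = 4274 \left(-12205\right) = -52164170$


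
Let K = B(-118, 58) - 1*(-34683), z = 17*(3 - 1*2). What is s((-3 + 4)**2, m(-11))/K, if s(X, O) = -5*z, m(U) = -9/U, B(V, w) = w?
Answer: -85/34741 ≈ -0.0024467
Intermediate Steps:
z = 17 (z = 17*(3 - 2) = 17*1 = 17)
s(X, O) = -85 (s(X, O) = -5*17 = -85)
K = 34741 (K = 58 - 1*(-34683) = 58 + 34683 = 34741)
s((-3 + 4)**2, m(-11))/K = -85/34741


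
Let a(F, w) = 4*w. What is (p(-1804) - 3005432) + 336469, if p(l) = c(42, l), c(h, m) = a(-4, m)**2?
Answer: 49401693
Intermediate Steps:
c(h, m) = 16*m**2 (c(h, m) = (4*m)**2 = 16*m**2)
p(l) = 16*l**2
(p(-1804) - 3005432) + 336469 = (16*(-1804)**2 - 3005432) + 336469 = (16*3254416 - 3005432) + 336469 = (52070656 - 3005432) + 336469 = 49065224 + 336469 = 49401693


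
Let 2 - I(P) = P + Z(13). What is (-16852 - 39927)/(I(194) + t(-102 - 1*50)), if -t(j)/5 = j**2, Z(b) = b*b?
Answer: 56779/115881 ≈ 0.48998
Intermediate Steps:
Z(b) = b**2
I(P) = -167 - P (I(P) = 2 - (P + 13**2) = 2 - (P + 169) = 2 - (169 + P) = 2 + (-169 - P) = -167 - P)
t(j) = -5*j**2
(-16852 - 39927)/(I(194) + t(-102 - 1*50)) = (-16852 - 39927)/((-167 - 1*194) - 5*(-102 - 1*50)**2) = -56779/((-167 - 194) - 5*(-102 - 50)**2) = -56779/(-361 - 5*(-152)**2) = -56779/(-361 - 5*23104) = -56779/(-361 - 115520) = -56779/(-115881) = -56779*(-1/115881) = 56779/115881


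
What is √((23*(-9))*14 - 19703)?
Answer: I*√22601 ≈ 150.34*I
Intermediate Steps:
√((23*(-9))*14 - 19703) = √(-207*14 - 19703) = √(-2898 - 19703) = √(-22601) = I*√22601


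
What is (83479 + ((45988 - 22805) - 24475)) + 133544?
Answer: 215731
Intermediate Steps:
(83479 + ((45988 - 22805) - 24475)) + 133544 = (83479 + (23183 - 24475)) + 133544 = (83479 - 1292) + 133544 = 82187 + 133544 = 215731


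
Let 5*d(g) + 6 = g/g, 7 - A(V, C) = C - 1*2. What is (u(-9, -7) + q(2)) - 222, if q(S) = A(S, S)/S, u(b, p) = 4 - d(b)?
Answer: -427/2 ≈ -213.50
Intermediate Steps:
A(V, C) = 9 - C (A(V, C) = 7 - (C - 1*2) = 7 - (C - 2) = 7 - (-2 + C) = 7 + (2 - C) = 9 - C)
d(g) = -1 (d(g) = -6/5 + (g/g)/5 = -6/5 + (⅕)*1 = -6/5 + ⅕ = -1)
u(b, p) = 5 (u(b, p) = 4 - 1*(-1) = 4 + 1 = 5)
q(S) = (9 - S)/S
(u(-9, -7) + q(2)) - 222 = (5 + (9 - 1*2)/2) - 222 = (5 + (9 - 2)/2) - 222 = (5 + (½)*7) - 222 = (5 + 7/2) - 222 = 17/2 - 222 = -427/2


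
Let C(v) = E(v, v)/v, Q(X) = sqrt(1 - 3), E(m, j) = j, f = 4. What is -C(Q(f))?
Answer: -1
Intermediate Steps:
Q(X) = I*sqrt(2) (Q(X) = sqrt(-2) = I*sqrt(2))
C(v) = 1 (C(v) = v/v = 1)
-C(Q(f)) = -1*1 = -1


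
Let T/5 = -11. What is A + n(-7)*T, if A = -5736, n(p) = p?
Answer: -5351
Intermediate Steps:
T = -55 (T = 5*(-11) = -55)
A + n(-7)*T = -5736 - 7*(-55) = -5736 + 385 = -5351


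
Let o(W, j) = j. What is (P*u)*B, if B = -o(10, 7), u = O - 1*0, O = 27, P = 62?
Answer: -11718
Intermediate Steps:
u = 27 (u = 27 - 1*0 = 27 + 0 = 27)
B = -7 (B = -1*7 = -7)
(P*u)*B = (62*27)*(-7) = 1674*(-7) = -11718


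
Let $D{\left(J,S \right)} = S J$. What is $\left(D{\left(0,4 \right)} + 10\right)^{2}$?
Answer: $100$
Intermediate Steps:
$D{\left(J,S \right)} = J S$
$\left(D{\left(0,4 \right)} + 10\right)^{2} = \left(0 \cdot 4 + 10\right)^{2} = \left(0 + 10\right)^{2} = 10^{2} = 100$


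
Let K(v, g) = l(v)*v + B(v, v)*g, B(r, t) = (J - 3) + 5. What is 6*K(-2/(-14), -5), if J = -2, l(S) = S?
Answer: 6/49 ≈ 0.12245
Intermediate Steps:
B(r, t) = 0 (B(r, t) = (-2 - 3) + 5 = -5 + 5 = 0)
K(v, g) = v² (K(v, g) = v*v + 0*g = v² + 0 = v²)
6*K(-2/(-14), -5) = 6*(-2/(-14))² = 6*(-2*(-1/14))² = 6*(⅐)² = 6*(1/49) = 6/49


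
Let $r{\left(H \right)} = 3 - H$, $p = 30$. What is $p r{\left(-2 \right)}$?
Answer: $150$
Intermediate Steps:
$p r{\left(-2 \right)} = 30 \left(3 - -2\right) = 30 \left(3 + 2\right) = 30 \cdot 5 = 150$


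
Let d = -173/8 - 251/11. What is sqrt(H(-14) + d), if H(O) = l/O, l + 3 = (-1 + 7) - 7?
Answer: I*sqrt(4188954)/308 ≈ 6.6451*I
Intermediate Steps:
l = -4 (l = -3 + ((-1 + 7) - 7) = -3 + (6 - 7) = -3 - 1 = -4)
H(O) = -4/O
d = -3911/88 (d = -173*1/8 - 251*1/11 = -173/8 - 251/11 = -3911/88 ≈ -44.443)
sqrt(H(-14) + d) = sqrt(-4/(-14) - 3911/88) = sqrt(-4*(-1/14) - 3911/88) = sqrt(2/7 - 3911/88) = sqrt(-27201/616) = I*sqrt(4188954)/308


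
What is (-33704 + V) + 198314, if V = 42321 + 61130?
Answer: 268061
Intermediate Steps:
V = 103451
(-33704 + V) + 198314 = (-33704 + 103451) + 198314 = 69747 + 198314 = 268061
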